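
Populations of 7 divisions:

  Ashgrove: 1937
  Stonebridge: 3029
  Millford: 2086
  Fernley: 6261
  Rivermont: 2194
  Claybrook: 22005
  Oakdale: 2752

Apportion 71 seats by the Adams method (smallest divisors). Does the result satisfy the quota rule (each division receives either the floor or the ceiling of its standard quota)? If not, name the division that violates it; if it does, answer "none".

Standard quotas: Ashgrove 3.416, Stonebridge 5.341, Millford 3.678, Fernley 11.040, Rivermont 3.869, Claybrook 38.803, Oakdale 4.853.
Adams allocation: Ashgrove 4, Stonebridge 6, Millford 4, Fernley 11, Rivermont 4, Claybrook 37, Oakdale 5.
Claybrook has quota 38.803 (lower 38, upper 39) but receives 37 — outside the quota interval.

Claybrook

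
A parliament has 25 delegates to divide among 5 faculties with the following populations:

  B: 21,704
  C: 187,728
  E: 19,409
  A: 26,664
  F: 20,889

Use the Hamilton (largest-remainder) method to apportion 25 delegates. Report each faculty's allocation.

Total 276394; standard divisor 276394/25 ≈ 11055.76.
Standard quotas: B 1.9631, C 16.9801, E 1.7556, A 2.4118, F 1.8894.
Lower quotas: B 1, C 16, E 1, A 2, F 1 (sum 21, leaving 4 seats).
Remainders in descending order: C 0.9801, B 0.9631, F 0.8894, E 0.7556, A 0.4118.
The surplus seats go to C, B, F, E.

B 2, C 17, E 2, A 2, F 2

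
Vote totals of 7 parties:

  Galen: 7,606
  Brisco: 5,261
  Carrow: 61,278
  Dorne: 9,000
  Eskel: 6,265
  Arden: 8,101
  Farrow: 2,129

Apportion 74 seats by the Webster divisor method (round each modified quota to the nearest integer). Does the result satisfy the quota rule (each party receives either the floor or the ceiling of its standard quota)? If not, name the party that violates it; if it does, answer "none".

Standard quotas: Galen 5.649, Brisco 3.907, Carrow 45.510, Dorne 6.684, Eskel 4.653, Arden 6.016, Farrow 1.581.
Webster allocation: Galen 6, Brisco 4, Carrow 44, Dorne 7, Eskel 5, Arden 6, Farrow 2.
Carrow has quota 45.510 (lower 45, upper 46) but receives 44 — outside the quota interval.

Carrow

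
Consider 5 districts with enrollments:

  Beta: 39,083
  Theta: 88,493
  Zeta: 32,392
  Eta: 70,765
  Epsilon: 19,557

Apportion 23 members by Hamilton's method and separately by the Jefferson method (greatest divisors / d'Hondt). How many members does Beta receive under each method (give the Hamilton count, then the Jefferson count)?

Hamilton: Beta 4, Theta 8, Zeta 3, Eta 6, Epsilon 2.
Jefferson: Beta 3, Theta 9, Zeta 3, Eta 7, Epsilon 1.
Beta gets 4 under Hamilton and 3 under Jefferson.

4 and 3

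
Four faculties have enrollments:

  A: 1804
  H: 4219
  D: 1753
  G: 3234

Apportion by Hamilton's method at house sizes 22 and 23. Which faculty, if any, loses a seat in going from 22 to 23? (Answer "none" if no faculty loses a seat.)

D

At 22 seats: A 4, H 8, D 4, G 6.
At 23 seats: A 4, H 9, D 3, G 7.
D drops from 4 to 3.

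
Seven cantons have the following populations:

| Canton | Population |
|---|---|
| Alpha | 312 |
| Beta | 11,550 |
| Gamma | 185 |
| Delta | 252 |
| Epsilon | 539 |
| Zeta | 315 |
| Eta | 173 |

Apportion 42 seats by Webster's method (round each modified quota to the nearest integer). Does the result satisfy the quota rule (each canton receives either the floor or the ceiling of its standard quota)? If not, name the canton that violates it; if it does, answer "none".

Beta

Standard quotas: Alpha 0.983, Beta 36.403, Gamma 0.583, Delta 0.794, Epsilon 1.699, Zeta 0.993, Eta 0.545.
Webster allocation: Alpha 1, Beta 35, Gamma 1, Delta 1, Epsilon 2, Zeta 1, Eta 1.
Beta has quota 36.403 (lower 36, upper 37) but receives 35 — outside the quota interval.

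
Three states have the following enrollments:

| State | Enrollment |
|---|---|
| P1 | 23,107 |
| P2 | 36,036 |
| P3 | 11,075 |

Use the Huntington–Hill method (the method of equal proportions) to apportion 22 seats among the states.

With divisor 3167: modified quotas P1 7.296, P2 11.379, P3 3.497.
Geometric-mean thresholds: P1 √(7·8)=7.483, P2 √(11·12)=11.489, P3 √(3·4)=3.464.
Each quota rounded against its threshold gives P1 7, P2 11, P3 4 (total 22).

P1=7, P2=11, P3=4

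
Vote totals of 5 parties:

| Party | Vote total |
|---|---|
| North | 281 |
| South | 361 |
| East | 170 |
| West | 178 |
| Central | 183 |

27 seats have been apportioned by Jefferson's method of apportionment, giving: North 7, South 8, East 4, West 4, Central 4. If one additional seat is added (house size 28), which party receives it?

South

Priority for the next seat is population ÷ (current seats + 1).
Priorities: North 35.125, South 40.111, East 34.000, West 35.600, Central 36.600.
Highest priority: South.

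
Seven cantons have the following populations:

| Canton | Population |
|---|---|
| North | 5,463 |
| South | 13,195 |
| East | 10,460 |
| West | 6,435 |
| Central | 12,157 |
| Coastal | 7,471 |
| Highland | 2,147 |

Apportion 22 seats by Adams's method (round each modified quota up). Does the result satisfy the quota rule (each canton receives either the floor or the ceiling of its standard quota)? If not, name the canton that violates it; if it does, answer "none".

Standard quotas: North 2.096, South 5.064, East 4.014, West 2.469, Central 4.665, Coastal 2.867, Highland 0.824.
Adams allocation: North 2, South 5, East 4, West 3, Central 4, Coastal 3, Highland 1.
Every allocation lies between the lower and upper quota.

none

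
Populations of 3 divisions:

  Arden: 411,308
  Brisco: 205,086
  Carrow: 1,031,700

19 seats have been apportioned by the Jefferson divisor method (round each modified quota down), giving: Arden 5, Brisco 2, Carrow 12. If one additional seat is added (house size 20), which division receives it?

Carrow

Priority for the next seat is population ÷ (current seats + 1).
Priorities: Arden 68551.333, Brisco 68362.000, Carrow 79361.538.
Highest priority: Carrow.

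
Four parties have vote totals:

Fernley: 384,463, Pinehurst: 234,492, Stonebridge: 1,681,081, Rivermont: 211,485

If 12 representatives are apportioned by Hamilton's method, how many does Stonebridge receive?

Total 2511521; standard divisor 2511521/12 ≈ 209293.417.
Standard quotas: Fernley 1.8370, Pinehurst 1.1204, Stonebridge 8.0322, Rivermont 1.0105.
Lower quotas: Fernley 1, Pinehurst 1, Stonebridge 8, Rivermont 1 (sum 11, leaving 1 seat).
Remainders in descending order: Fernley 0.8370, Pinehurst 0.1204, Stonebridge 0.0322, Rivermont 0.0105.
Largest remainder: Fernley receives the extra seat.
Stonebridge receives 8.

8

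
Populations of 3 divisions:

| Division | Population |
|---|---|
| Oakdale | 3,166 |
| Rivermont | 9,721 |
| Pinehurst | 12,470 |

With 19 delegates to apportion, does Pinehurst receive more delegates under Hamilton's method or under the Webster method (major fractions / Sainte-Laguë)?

Hamilton: Oakdale 3, Rivermont 7, Pinehurst 9.
Webster: Oakdale 2, Rivermont 7, Pinehurst 10.
Pinehurst gets 9 under Hamilton and 10 under Webster.

Webster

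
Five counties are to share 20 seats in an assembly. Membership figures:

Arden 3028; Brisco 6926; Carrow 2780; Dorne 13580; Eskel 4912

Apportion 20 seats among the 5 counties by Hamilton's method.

Arden 2, Brisco 4, Carrow 2, Dorne 9, Eskel 3

Standard divisor: 31226 ÷ 20 ≈ 1561.3.
Standard quotas: Arden 1.9394, Brisco 4.4360, Carrow 1.7806, Dorne 8.6979, Eskel 3.1461.
Lower quotas: Arden 1, Brisco 4, Carrow 1, Dorne 8, Eskel 3 (sum 17, leaving 3 seats).
Remainders in descending order: Arden 0.9394, Carrow 0.7806, Dorne 0.6979, Brisco 0.4360, Eskel 0.1461.
The surplus seats go to Arden, Carrow, Dorne.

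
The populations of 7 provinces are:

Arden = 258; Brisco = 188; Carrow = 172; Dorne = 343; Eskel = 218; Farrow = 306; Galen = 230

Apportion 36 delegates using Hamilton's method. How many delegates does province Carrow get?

4

Total 1715; standard divisor 1715/36 ≈ 47.639.
Standard quotas: Arden 5.416, Brisco 3.946, Carrow 3.610, Dorne 7.200, Eskel 4.576, Farrow 6.423, Galen 4.828.
Lower quotas: Arden 5, Brisco 3, Carrow 3, Dorne 7, Eskel 4, Farrow 6, Galen 4 (sum 32, leaving 4 seats).
Remainders in descending order: Brisco 0.946, Galen 0.828, Carrow 0.610, Eskel 0.576, Farrow 0.423, Arden 0.416, Dorne 0.200.
The surplus seats go to Brisco, Galen, Carrow, Eskel.
Carrow receives 4.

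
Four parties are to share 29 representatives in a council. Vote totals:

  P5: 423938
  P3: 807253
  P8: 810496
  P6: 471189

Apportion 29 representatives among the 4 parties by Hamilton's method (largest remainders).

P5: 5, P3: 9, P8: 9, P6: 6

Total 2512876; standard divisor 2512876/29 ≈ 86650.897.
Standard quotas: P5 4.8925, P3 9.3162, P8 9.3536, P6 5.4378.
Lower quotas: P5 4, P3 9, P8 9, P6 5 (sum 27, leaving 2 seats).
Remainders in descending order: P5 0.8925, P6 0.4378, P8 0.3536, P3 0.3162.
The surplus seats go to P5, P6.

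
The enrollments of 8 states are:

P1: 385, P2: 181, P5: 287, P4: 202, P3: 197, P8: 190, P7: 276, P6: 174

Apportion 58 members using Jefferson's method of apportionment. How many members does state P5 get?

9

Standard divisor 1892/58 ≈ 32.621; standard quotas: P1 11.802, P2 5.549, P5 8.798, P4 6.192, P3 6.039, P8 5.825, P7 8.461, P6 5.334.
Rounding down gives 11, 5, 8, 6, 6, 5, 8, 5 = 54 seats, so the divisor must be adjusted.
With modified divisor 30.4: modified quotas P1 12.664, P2 5.954, P5 9.441, P4 6.645, P3 6.480, P8 6.250, P7 9.079, P6 5.724.
Rounding down: P1 12, P2 5, P5 9, P4 6, P3 6, P8 6, P7 9, P6 5 (total 58).
P5 receives 9.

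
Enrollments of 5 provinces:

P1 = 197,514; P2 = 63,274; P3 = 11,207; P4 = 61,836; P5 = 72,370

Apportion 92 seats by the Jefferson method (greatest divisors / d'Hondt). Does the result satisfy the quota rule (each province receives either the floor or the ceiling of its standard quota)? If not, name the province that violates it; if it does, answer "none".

Standard quotas: P1 44.735, P2 14.331, P3 2.538, P4 14.005, P5 16.391.
Jefferson allocation: P1 46, P2 14, P3 2, P4 14, P5 16.
P1 has quota 44.735 (lower 44, upper 45) but receives 46 — outside the quota interval.

P1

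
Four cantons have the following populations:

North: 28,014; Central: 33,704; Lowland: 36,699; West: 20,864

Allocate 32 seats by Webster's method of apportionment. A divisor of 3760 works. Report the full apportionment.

North 7, Central 9, Lowland 10, West 6

With modified divisor 3760: modified quotas North 7.451, Central 8.964, Lowland 9.760, West 5.549.
Rounding to the nearest integer: North 7, Central 9, Lowland 10, West 6 (total 32).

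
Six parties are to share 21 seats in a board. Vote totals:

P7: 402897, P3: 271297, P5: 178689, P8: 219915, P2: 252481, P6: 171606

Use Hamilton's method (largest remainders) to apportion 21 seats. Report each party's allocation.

Total 1496885; standard divisor 1496885/21 ≈ 71280.238.
Standard quotas: P7 5.6523, P3 3.8061, P5 2.5069, P8 3.0852, P2 3.5421, P6 2.4075.
Lower quotas: P7 5, P3 3, P5 2, P8 3, P2 3, P6 2 (sum 18, leaving 3 seats).
Remainders in descending order: P3 0.8061, P7 0.6523, P2 0.5421, P5 0.5069, P6 0.4075, P8 0.0852.
The surplus seats go to P3, P7, P2.

P7=6, P3=4, P5=2, P8=3, P2=4, P6=2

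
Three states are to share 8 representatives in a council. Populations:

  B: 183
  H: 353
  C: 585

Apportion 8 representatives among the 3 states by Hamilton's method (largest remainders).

Standard divisor: 1121 ÷ 8 ≈ 140.125.
Standard quotas: B 1.306, H 2.519, C 4.175.
Lower quotas: B 1, H 2, C 4 (sum 7, leaving 1 seat).
Remainders in descending order: H 0.519, B 0.306, C 0.175.
The surplus seat goes to H.

B 1, H 3, C 4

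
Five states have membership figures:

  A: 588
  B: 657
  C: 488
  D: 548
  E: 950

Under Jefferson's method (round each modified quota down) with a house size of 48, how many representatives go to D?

8

Standard divisor 3231/48 ≈ 67.312; standard quotas: A 8.735, B 9.760, C 7.250, D 8.141, E 14.113.
Rounding down gives 8, 9, 7, 8, 14 = 46 seats, so the divisor must be adjusted.
With modified divisor 64: modified quotas A 9.188, B 10.266, C 7.625, D 8.562, E 14.844.
Rounding down: A 9, B 10, C 7, D 8, E 14 (total 48).
D receives 8.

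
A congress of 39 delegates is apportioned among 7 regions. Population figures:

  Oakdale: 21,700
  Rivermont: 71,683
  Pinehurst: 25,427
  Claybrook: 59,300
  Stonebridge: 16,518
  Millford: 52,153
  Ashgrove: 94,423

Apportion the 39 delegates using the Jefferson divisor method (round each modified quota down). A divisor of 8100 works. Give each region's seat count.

With modified divisor 8100: modified quotas Oakdale 2.679, Rivermont 8.850, Pinehurst 3.139, Claybrook 7.321, Stonebridge 2.039, Millford 6.439, Ashgrove 11.657.
Rounding down: Oakdale 2, Rivermont 8, Pinehurst 3, Claybrook 7, Stonebridge 2, Millford 6, Ashgrove 11 (total 39).

Oakdale=2, Rivermont=8, Pinehurst=3, Claybrook=7, Stonebridge=2, Millford=6, Ashgrove=11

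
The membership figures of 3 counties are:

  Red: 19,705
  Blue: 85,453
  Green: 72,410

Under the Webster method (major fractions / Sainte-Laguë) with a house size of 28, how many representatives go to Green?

11

Standard divisor 177568/28 ≈ 6341.714; standard quotas: Red 3.107, Blue 13.475, Green 11.418.
Rounding to the nearest integer gives 3, 13, 11 = 27 seats, so the divisor must be adjusted.
With modified divisor 6310: modified quotas Red 3.123, Blue 13.542, Green 11.475.
Rounding to the nearest integer: Red 3, Blue 14, Green 11 (total 28).
Green receives 11.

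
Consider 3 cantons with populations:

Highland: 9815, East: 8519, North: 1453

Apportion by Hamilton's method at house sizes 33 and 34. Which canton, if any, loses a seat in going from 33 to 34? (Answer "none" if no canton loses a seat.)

At 33 seats: Highland 16, East 14, North 3.
At 34 seats: Highland 17, East 15, North 2.
North drops from 3 to 2.

North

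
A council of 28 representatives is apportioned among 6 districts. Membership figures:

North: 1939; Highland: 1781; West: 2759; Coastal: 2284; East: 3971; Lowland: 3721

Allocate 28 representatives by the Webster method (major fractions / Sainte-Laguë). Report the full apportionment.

Standard divisor 16455/28 ≈ 587.679; standard quotas: North 3.299, Highland 3.031, West 4.695, Coastal 3.886, East 6.757, Lowland 6.332.
Rounding to the nearest integer gives North 3, Highland 3, West 5, Coastal 4, East 7, Lowland 6 — total 28, matching the house size, so no adjustment is needed.

North: 3, Highland: 3, West: 5, Coastal: 4, East: 7, Lowland: 6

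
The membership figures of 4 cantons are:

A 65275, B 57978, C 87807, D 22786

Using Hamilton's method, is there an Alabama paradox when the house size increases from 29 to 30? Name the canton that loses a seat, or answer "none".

none

At 29 seats: A 8, B 7, C 11, D 3.
At 30 seats: A 8, B 8, C 11, D 3.
No canton's allocation decreased.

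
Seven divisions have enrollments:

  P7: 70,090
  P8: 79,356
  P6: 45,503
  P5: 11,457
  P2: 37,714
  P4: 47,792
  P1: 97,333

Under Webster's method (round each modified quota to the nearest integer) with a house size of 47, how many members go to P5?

1

Standard divisor 389245/47 ≈ 8281.809; standard quotas: P7 8.463, P8 9.582, P6 5.494, P5 1.383, P2 4.554, P4 5.771, P1 11.753.
Rounding to the nearest integer gives P7 8, P8 10, P6 5, P5 1, P2 5, P4 6, P1 12 — total 47, matching the house size, so no adjustment is needed.
P5 receives 1.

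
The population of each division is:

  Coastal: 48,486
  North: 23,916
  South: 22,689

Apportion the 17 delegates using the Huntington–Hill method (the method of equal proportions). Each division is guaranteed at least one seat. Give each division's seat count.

With divisor 5531: modified quotas Coastal 8.766, North 4.324, South 4.102.
Geometric-mean thresholds: Coastal √(8·9)=8.485, North √(4·5)=4.472, South √(4·5)=4.472.
Each quota rounded against its threshold gives Coastal 9, North 4, South 4 (total 17).

Coastal 9; North 4; South 4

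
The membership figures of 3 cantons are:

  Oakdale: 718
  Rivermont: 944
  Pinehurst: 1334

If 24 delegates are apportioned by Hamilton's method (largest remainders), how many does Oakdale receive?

6

The standard divisor is 2996/24 ≈ 124.833.
Standard quotas: Oakdale 5.752, Rivermont 7.562, Pinehurst 10.686.
Lower quotas: Oakdale 5, Rivermont 7, Pinehurst 10 (sum 22, leaving 2 seats).
Remainders in descending order: Oakdale 0.752, Pinehurst 0.686, Rivermont 0.562.
The surplus seats go to Oakdale, Pinehurst.
Oakdale receives 6.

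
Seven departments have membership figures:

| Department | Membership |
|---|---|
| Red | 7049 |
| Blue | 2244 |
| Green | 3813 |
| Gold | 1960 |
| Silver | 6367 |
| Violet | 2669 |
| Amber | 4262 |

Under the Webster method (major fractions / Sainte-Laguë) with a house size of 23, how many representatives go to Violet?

2

Standard divisor 28364/23 ≈ 1233.217; standard quotas: Red 5.716, Blue 1.820, Green 3.092, Gold 1.589, Silver 5.163, Violet 2.164, Amber 3.456.
Rounding to the nearest integer gives Red 6, Blue 2, Green 3, Gold 2, Silver 5, Violet 2, Amber 3 — total 23, matching the house size, so no adjustment is needed.
Violet receives 2.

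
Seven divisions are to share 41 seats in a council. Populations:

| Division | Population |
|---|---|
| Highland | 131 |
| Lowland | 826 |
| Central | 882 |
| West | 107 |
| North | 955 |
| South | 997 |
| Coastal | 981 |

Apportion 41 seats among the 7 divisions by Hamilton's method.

Highland: 1, Lowland: 7, Central: 8, West: 1, North: 8, South: 8, Coastal: 8

Standard divisor: 4879 ÷ 41 = 119.
Standard quotas: Highland 1.101, Lowland 6.941, Central 7.412, West 0.899, North 8.025, South 8.378, Coastal 8.244.
Lower quotas: Highland 1, Lowland 6, Central 7, West 0, North 8, South 8, Coastal 8 (sum 38, leaving 3 seats).
Remainders in descending order: Lowland 0.941, West 0.899, Central 0.412, South 0.378, Coastal 0.244, Highland 0.101, North 0.025.
Largest remainders: Lowland, West, Central receive the extra seats.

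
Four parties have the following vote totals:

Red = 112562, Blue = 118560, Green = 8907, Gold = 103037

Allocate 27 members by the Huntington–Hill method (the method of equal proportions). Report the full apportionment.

With divisor 12881: modified quotas Red 8.739, Blue 9.204, Green 0.691, Gold 7.999.
Geometric-mean thresholds: Red √(8·9)=8.485, Blue √(9·10)=9.487, Green (min 1), Gold √(7·8)=7.483.
Each quota rounded against its threshold gives Red 9, Blue 9, Green 1, Gold 8 (total 27).

Red 9, Blue 9, Green 1, Gold 8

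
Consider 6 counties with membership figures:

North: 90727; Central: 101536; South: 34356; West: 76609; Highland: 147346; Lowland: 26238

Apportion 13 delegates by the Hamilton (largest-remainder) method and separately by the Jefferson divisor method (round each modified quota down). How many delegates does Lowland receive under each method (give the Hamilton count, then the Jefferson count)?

Hamilton: North 2, Central 3, South 1, West 2, Highland 4, Lowland 1.
Jefferson: North 3, Central 3, South 1, West 2, Highland 4, Lowland 0.
Lowland gets 1 under Hamilton and 0 under Jefferson.

1 and 0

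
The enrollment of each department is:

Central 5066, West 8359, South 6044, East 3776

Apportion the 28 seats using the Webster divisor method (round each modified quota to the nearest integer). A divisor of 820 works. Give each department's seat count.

With modified divisor 820: modified quotas Central 6.178, West 10.194, South 7.371, East 4.605.
Rounding to the nearest integer: Central 6, West 10, South 7, East 5 (total 28).

Central: 6, West: 10, South: 7, East: 5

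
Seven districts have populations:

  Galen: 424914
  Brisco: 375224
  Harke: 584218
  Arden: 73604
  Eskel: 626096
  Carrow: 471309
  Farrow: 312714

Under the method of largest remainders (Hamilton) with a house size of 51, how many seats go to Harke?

10

Standard divisor: 2868079 ÷ 51 ≈ 56236.843.
Standard quotas: Galen 7.5558, Brisco 6.6722, Harke 10.3885, Arden 1.3088, Eskel 11.1332, Carrow 8.3808, Farrow 5.5607.
Lower quotas: Galen 7, Brisco 6, Harke 10, Arden 1, Eskel 11, Carrow 8, Farrow 5 (sum 48, leaving 3 seats).
Remainders in descending order: Brisco 0.6722, Farrow 0.5607, Galen 0.5558, Harke 0.3885, Carrow 0.3808, Arden 0.3088, Eskel 0.1332.
Largest remainders: Brisco, Farrow, Galen receive the extra seats.
Harke receives 10.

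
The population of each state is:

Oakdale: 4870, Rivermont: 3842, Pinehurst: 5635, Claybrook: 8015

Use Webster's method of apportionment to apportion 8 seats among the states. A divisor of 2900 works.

Oakdale 2, Rivermont 1, Pinehurst 2, Claybrook 3

With modified divisor 2900: modified quotas Oakdale 1.679, Rivermont 1.325, Pinehurst 1.943, Claybrook 2.764.
Rounding to the nearest integer: Oakdale 2, Rivermont 1, Pinehurst 2, Claybrook 3 (total 8).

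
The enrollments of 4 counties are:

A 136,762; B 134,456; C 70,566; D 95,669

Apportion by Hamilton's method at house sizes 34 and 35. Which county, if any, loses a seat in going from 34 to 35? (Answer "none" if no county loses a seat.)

At 34 seats: A 11, B 10, C 6, D 7.
At 35 seats: A 11, B 11, C 5, D 8.
C drops from 6 to 5.

C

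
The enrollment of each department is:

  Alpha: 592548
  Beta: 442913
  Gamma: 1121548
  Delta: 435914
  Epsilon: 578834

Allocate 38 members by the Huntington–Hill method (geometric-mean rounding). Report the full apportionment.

With divisor 82000: modified quotas Alpha 7.226, Beta 5.401, Gamma 13.677, Delta 5.316, Epsilon 7.059.
Geometric-mean thresholds: Alpha √(7·8)=7.483, Beta √(5·6)=5.477, Gamma √(13·14)=13.491, Delta √(5·6)=5.477, Epsilon √(7·8)=7.483.
Each quota rounded against its threshold gives Alpha 7, Beta 5, Gamma 14, Delta 5, Epsilon 7 (total 38).

Alpha=7, Beta=5, Gamma=14, Delta=5, Epsilon=7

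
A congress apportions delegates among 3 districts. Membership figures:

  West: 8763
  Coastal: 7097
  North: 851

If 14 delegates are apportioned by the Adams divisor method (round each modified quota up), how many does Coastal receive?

Standard divisor 16711/14 ≈ 1193.643; standard quotas: West 7.341, Coastal 5.946, North 0.713.
Rounding up gives 8, 6, 1 = 15 seats, so the divisor must be adjusted.
With modified divisor 1300: modified quotas West 6.741, Coastal 5.459, North 0.655.
Rounding up: West 7, Coastal 6, North 1 (total 14).
Coastal receives 6.

6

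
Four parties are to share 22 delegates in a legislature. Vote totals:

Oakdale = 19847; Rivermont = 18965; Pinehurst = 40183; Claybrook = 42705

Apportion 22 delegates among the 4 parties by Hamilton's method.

Oakdale 4, Rivermont 3, Pinehurst 7, Claybrook 8

Total 121700; standard divisor 121700/22 ≈ 5531.818.
Standard quotas: Oakdale 3.5878, Rivermont 3.4283, Pinehurst 7.2640, Claybrook 7.7199.
Lower quotas: Oakdale 3, Rivermont 3, Pinehurst 7, Claybrook 7 (sum 20, leaving 2 seats).
Remainders in descending order: Claybrook 0.7199, Oakdale 0.5878, Rivermont 0.4283, Pinehurst 0.2640.
Largest remainders: Claybrook, Oakdale receive the extra seats.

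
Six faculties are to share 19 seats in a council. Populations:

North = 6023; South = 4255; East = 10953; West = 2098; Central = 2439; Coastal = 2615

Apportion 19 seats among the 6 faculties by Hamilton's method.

North: 4, South: 3, East: 7, West: 1, Central: 2, Coastal: 2

Total 28383; standard divisor 28383/19 ≈ 1493.842.
Standard quotas: North 4.0319, South 2.8484, East 7.3321, West 1.4044, Central 1.6327, Coastal 1.7505.
Lower quotas: North 4, South 2, East 7, West 1, Central 1, Coastal 1 (sum 16, leaving 3 seats).
Remainders in descending order: South 0.8484, Coastal 0.7505, Central 0.6327, West 0.4044, East 0.3321, North 0.0319.
The surplus seats go to South, Coastal, Central.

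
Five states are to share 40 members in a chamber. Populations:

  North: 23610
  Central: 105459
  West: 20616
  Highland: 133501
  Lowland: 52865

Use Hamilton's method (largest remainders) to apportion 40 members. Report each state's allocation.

North 3, Central 13, West 2, Highland 16, Lowland 6

The standard divisor is 336051/40 ≈ 8401.275.
Standard quotas: North 2.8103, Central 12.5527, West 2.4539, Highland 15.8906, Lowland 6.2925.
Lower quotas: North 2, Central 12, West 2, Highland 15, Lowland 6 (sum 37, leaving 3 seats).
Remainders in descending order: Highland 0.8906, North 0.8103, Central 0.5527, West 0.4539, Lowland 0.2925.
The surplus seats go to Highland, North, Central.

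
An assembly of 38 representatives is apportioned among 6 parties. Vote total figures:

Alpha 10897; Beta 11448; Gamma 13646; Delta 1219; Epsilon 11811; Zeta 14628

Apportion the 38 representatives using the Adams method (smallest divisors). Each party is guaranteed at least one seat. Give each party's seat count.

Standard divisor 63649/38 ≈ 1674.974; standard quotas: Alpha 6.506, Beta 6.835, Gamma 8.147, Delta 0.728, Epsilon 7.051, Zeta 8.733.
Rounding up gives 7, 7, 9, 1, 8, 9 = 41 seats, so the divisor must be adjusted.
With modified divisor 1822.3: modified quotas Alpha 5.980, Beta 6.282, Gamma 7.488, Delta 0.669, Epsilon 6.481, Zeta 8.027.
Rounding up: Alpha 6, Beta 7, Gamma 8, Delta 1, Epsilon 7, Zeta 9 (total 38).

Alpha=6, Beta=7, Gamma=8, Delta=1, Epsilon=7, Zeta=9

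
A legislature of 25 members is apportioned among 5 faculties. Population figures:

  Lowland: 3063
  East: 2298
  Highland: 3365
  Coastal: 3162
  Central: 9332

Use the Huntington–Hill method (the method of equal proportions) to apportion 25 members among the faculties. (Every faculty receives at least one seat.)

With divisor 887: modified quotas Lowland 3.453, East 2.591, Highland 3.794, Coastal 3.565, Central 10.521.
Geometric-mean thresholds: Lowland √(3·4)=3.464, East √(2·3)=2.449, Highland √(3·4)=3.464, Coastal √(3·4)=3.464, Central √(10·11)=10.488.
Each quota rounded against its threshold gives Lowland 3, East 3, Highland 4, Coastal 4, Central 11 (total 25).

Lowland=3, East=3, Highland=4, Coastal=4, Central=11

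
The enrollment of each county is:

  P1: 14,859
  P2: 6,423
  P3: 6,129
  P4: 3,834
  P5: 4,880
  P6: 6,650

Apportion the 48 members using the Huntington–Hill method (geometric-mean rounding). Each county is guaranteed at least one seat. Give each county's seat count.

With divisor 890: modified quotas P1 16.696, P2 7.217, P3 6.887, P4 4.308, P5 5.483, P6 7.472.
Geometric-mean thresholds: P1 √(16·17)=16.492, P2 √(7·8)=7.483, P3 √(6·7)=6.481, P4 √(4·5)=4.472, P5 √(5·6)=5.477, P6 √(7·8)=7.483.
Each quota rounded against its threshold gives P1 17, P2 7, P3 7, P4 4, P5 6, P6 7 (total 48).

P1=17; P2=7; P3=7; P4=4; P5=6; P6=7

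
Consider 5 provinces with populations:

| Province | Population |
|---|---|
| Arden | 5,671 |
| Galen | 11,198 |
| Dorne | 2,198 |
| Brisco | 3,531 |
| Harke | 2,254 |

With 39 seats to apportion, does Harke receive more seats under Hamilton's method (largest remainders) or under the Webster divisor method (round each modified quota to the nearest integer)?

Hamilton: Arden 9, Galen 18, Dorne 3, Brisco 6, Harke 3.
Webster: Arden 9, Galen 17, Dorne 3, Brisco 6, Harke 4.
Harke gets 3 under Hamilton and 4 under Webster.

Webster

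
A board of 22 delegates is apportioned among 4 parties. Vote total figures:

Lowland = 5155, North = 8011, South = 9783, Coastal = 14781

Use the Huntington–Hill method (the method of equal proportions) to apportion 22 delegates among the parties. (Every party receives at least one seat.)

Lowland=3; North=5; South=6; Coastal=8

With divisor 1764: modified quotas Lowland 2.922, North 4.541, South 5.546, Coastal 8.379.
Geometric-mean thresholds: Lowland √(2·3)=2.449, North √(4·5)=4.472, South √(5·6)=5.477, Coastal √(8·9)=8.485.
Each quota rounded against its threshold gives Lowland 3, North 5, South 6, Coastal 8 (total 22).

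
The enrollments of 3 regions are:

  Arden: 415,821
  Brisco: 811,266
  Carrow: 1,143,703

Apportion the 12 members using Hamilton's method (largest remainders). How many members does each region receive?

Standard divisor: 2370790 ÷ 12 ≈ 197565.833.
Standard quotas: Arden 2.1047, Brisco 4.1063, Carrow 5.7890.
Lower quotas: Arden 2, Brisco 4, Carrow 5 (sum 11, leaving 1 seat).
Remainders in descending order: Carrow 0.7890, Brisco 0.1063, Arden 0.1047.
The surplus seat goes to Carrow.

Arden 2; Brisco 4; Carrow 6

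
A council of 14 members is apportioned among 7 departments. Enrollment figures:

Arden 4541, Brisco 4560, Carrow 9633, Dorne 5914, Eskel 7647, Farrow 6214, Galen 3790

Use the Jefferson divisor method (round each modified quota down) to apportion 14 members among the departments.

Standard divisor 42299/14 ≈ 3021.357; standard quotas: Arden 1.503, Brisco 1.509, Carrow 3.188, Dorne 1.957, Eskel 2.531, Farrow 2.057, Galen 1.254.
Rounding down gives 1, 1, 3, 1, 2, 2, 1 = 11 seats, so the divisor must be adjusted.
With modified divisor 2340: modified quotas Arden 1.941, Brisco 1.949, Carrow 4.117, Dorne 2.527, Eskel 3.268, Farrow 2.656, Galen 1.620.
Rounding down: Arden 1, Brisco 1, Carrow 4, Dorne 2, Eskel 3, Farrow 2, Galen 1 (total 14).

Arden 1, Brisco 1, Carrow 4, Dorne 2, Eskel 3, Farrow 2, Galen 1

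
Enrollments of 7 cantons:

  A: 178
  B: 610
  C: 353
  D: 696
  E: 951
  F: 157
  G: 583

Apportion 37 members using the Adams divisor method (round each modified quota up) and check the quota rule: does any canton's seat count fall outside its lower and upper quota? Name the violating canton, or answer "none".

none

Standard quotas: A 1.867, B 6.397, C 3.702, D 7.299, E 9.974, F 1.647, G 6.114.
Adams allocation: A 2, B 6, C 4, D 7, E 10, F 2, G 6.
Every allocation lies between the lower and upper quota.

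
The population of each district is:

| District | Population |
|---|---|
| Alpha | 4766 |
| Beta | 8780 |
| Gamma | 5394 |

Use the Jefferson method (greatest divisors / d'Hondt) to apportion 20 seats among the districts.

Alpha=5, Beta=9, Gamma=6

Standard divisor 18940/20 ≈ 947; standard quotas: Alpha 5.033, Beta 9.271, Gamma 5.696.
Rounding down gives 5, 9, 5 = 19 seats, so the divisor must be adjusted.
With modified divisor 890: modified quotas Alpha 5.355, Beta 9.865, Gamma 6.061.
Rounding down: Alpha 5, Beta 9, Gamma 6 (total 20).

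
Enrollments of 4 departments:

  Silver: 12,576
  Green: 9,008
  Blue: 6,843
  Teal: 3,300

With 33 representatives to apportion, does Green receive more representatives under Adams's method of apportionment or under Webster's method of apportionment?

Adams: Silver 13, Green 9, Blue 7, Teal 4.
Webster: Silver 13, Green 10, Blue 7, Teal 3.
Green gets 9 under Adams and 10 under Webster.

Webster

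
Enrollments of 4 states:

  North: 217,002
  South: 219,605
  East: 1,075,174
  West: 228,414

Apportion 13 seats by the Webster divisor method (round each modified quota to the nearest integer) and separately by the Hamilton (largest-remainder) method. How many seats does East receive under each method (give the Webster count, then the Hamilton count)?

7 and 8

Webster: North 2, South 2, East 7, West 2.
Hamilton: North 1, South 2, East 8, West 2.
East gets 7 under Webster and 8 under Hamilton.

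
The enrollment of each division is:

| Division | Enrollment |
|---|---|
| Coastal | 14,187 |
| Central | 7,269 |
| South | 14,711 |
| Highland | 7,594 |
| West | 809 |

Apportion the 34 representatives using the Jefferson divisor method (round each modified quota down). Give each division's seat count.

Standard divisor 44570/34 ≈ 1310.882; standard quotas: Coastal 10.822, Central 5.545, South 11.222, Highland 5.793, West 0.617.
Rounding down gives 10, 5, 11, 5, 0 = 31 seats, so the divisor must be adjusted.
With modified divisor 1220: modified quotas Coastal 11.629, Central 5.958, South 12.058, Highland 6.225, West 0.663.
Rounding down: Coastal 11, Central 5, South 12, Highland 6, West 0 (total 34).

Coastal: 11; Central: 5; South: 12; Highland: 6; West: 0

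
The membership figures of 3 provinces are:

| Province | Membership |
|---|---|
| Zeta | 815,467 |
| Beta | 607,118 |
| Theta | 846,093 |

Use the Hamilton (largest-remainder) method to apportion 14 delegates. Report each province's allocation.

Zeta 5, Beta 4, Theta 5

Total 2268678; standard divisor 2268678/14 ≈ 162048.429.
Standard quotas: Zeta 5.0322, Beta 3.7465, Theta 5.2212.
Lower quotas: Zeta 5, Beta 3, Theta 5 (sum 13, leaving 1 seat).
Remainders in descending order: Beta 0.7465, Theta 0.2212, Zeta 0.0322.
Largest remainder: Beta receives the extra seat.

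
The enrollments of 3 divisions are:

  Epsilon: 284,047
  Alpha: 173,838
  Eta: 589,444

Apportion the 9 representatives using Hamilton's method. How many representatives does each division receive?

Standard divisor: 1047329 ÷ 9 ≈ 116369.889.
Standard quotas: Epsilon 2.4409, Alpha 1.4938, Eta 5.0653.
Lower quotas: Epsilon 2, Alpha 1, Eta 5 (sum 8, leaving 1 seat).
Remainders in descending order: Alpha 0.4938, Epsilon 0.4409, Eta 0.0653.
Largest remainder: Alpha receives the extra seat.

Epsilon 2, Alpha 2, Eta 5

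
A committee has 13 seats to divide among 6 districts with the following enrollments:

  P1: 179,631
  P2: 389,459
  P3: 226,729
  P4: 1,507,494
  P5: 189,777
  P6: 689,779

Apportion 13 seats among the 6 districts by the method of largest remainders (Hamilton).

Total 3182869; standard divisor 3182869/13 ≈ 244836.077.
Standard quotas: P1 0.7337, P2 1.5907, P3 0.9260, P4 6.1572, P5 0.7751, P6 2.8173.
Lower quotas: P1 0, P2 1, P3 0, P4 6, P5 0, P6 2 (sum 9, leaving 4 seats).
Remainders in descending order: P3 0.9260, P6 0.8173, P5 0.7751, P1 0.7337, P2 0.5907, P4 0.1572.
Largest remainders: P3, P6, P5, P1 receive the extra seats.

P1 1, P2 1, P3 1, P4 6, P5 1, P6 3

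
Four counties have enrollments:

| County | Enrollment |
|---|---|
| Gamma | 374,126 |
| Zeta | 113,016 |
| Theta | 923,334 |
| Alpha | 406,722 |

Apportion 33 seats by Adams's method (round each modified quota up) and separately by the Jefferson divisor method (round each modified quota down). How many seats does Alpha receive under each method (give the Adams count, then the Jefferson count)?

8 and 7

Adams: Gamma 7, Zeta 2, Theta 16, Alpha 8.
Jefferson: Gamma 7, Zeta 2, Theta 17, Alpha 7.
Alpha gets 8 under Adams and 7 under Jefferson.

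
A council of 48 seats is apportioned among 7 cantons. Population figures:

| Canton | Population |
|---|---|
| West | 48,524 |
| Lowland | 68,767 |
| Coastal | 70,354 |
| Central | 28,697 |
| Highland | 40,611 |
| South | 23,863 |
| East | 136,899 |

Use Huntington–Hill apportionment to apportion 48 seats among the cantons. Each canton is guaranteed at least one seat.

West: 6, Lowland: 8, Coastal: 8, Central: 3, Highland: 5, South: 3, East: 15

With divisor 8848: modified quotas West 5.484, Lowland 7.772, Coastal 7.951, Central 3.243, Highland 4.590, South 2.697, East 15.472.
Geometric-mean thresholds: West √(5·6)=5.477, Lowland √(7·8)=7.483, Coastal √(7·8)=7.483, Central √(3·4)=3.464, Highland √(4·5)=4.472, South √(2·3)=2.449, East √(15·16)=15.492.
Each quota rounded against its threshold gives West 6, Lowland 8, Coastal 8, Central 3, Highland 5, South 3, East 15 (total 48).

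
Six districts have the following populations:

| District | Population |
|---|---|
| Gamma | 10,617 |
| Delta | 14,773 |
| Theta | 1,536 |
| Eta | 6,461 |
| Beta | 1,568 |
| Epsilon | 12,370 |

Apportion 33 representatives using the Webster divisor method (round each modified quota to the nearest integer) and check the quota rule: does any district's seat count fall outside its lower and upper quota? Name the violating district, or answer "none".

Standard quotas: Gamma 7.403, Delta 10.301, Theta 1.071, Eta 4.505, Beta 1.093, Epsilon 8.626.
Webster allocation: Gamma 7, Delta 10, Theta 1, Eta 5, Beta 1, Epsilon 9.
Every allocation lies between the lower and upper quota.

none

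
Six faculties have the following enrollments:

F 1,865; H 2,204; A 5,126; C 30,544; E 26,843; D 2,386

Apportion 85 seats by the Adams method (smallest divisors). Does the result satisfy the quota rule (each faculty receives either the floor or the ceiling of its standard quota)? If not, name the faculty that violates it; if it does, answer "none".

Standard quotas: F 2.299, H 2.716, A 6.318, C 37.644, E 33.083, D 2.941.
Adams allocation: F 3, H 3, A 7, C 37, E 32, D 3.
E has quota 33.083 (lower 33, upper 34) but receives 32 — outside the quota interval.

E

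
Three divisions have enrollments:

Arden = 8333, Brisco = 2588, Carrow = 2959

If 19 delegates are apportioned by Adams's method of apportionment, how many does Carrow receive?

4

Standard divisor 13880/19 ≈ 730.526; standard quotas: Arden 11.407, Brisco 3.543, Carrow 4.051.
Rounding up gives 12, 4, 5 = 21 seats, so the divisor must be adjusted.
With modified divisor 800: modified quotas Arden 10.416, Brisco 3.235, Carrow 3.699.
Rounding up: Arden 11, Brisco 4, Carrow 4 (total 19).
Carrow receives 4.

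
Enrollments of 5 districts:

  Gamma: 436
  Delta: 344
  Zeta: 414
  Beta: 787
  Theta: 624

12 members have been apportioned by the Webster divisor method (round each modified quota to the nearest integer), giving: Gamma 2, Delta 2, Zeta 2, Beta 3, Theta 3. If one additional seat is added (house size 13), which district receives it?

Priority for the next seat is population ÷ (current seats + 0.5).
Priorities: Gamma 174.400, Delta 137.600, Zeta 165.600, Beta 224.857, Theta 178.286.
Highest priority: Beta.

Beta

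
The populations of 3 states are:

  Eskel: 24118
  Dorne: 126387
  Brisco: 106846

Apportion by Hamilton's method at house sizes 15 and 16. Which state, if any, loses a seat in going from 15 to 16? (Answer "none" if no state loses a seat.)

Eskel

At 15 seats: Eskel 2, Dorne 7, Brisco 6.
At 16 seats: Eskel 1, Dorne 8, Brisco 7.
Eskel drops from 2 to 1.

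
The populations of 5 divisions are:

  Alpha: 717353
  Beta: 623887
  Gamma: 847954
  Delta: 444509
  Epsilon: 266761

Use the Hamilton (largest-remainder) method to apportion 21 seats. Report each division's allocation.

The standard divisor is 2900464/21 ≈ 138117.333.
Standard quotas: Alpha 5.1938, Beta 4.5171, Gamma 6.1394, Delta 3.2183, Epsilon 1.9314.
Lower quotas: Alpha 5, Beta 4, Gamma 6, Delta 3, Epsilon 1 (sum 19, leaving 2 seats).
Remainders in descending order: Epsilon 0.9314, Beta 0.5171, Delta 0.2183, Alpha 0.1938, Gamma 0.1394.
The surplus seats go to Epsilon, Beta.

Alpha: 5, Beta: 5, Gamma: 6, Delta: 3, Epsilon: 2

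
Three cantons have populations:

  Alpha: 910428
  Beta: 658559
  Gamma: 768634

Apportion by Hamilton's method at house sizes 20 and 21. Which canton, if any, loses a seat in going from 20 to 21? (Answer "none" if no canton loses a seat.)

At 20 seats: Alpha 8, Beta 6, Gamma 6.
At 21 seats: Alpha 8, Beta 6, Gamma 7.
No canton's allocation decreased.

none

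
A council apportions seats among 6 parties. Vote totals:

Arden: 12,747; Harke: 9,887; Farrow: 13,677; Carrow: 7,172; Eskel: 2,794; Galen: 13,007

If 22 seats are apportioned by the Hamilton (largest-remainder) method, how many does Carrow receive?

The standard divisor is 59284/22 ≈ 2694.727.
Standard quotas: Arden 4.7303, Harke 3.6690, Farrow 5.0755, Carrow 2.6615, Eskel 1.0368, Galen 4.8268.
Lower quotas: Arden 4, Harke 3, Farrow 5, Carrow 2, Eskel 1, Galen 4 (sum 19, leaving 3 seats).
Remainders in descending order: Galen 0.8268, Arden 0.7303, Harke 0.6690, Carrow 0.6615, Farrow 0.0755, Eskel 0.0368.
The surplus seats go to Galen, Arden, Harke.
Carrow receives 2.

2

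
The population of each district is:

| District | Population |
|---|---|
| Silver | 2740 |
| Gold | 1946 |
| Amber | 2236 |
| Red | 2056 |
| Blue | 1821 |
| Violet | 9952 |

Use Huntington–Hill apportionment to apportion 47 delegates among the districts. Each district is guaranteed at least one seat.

With divisor 439: modified quotas Silver 6.241, Gold 4.433, Amber 5.093, Red 4.683, Blue 4.148, Violet 22.670.
Geometric-mean thresholds: Silver √(6·7)=6.481, Gold √(4·5)=4.472, Amber √(5·6)=5.477, Red √(4·5)=4.472, Blue √(4·5)=4.472, Violet √(22·23)=22.494.
Each quota rounded against its threshold gives Silver 6, Gold 4, Amber 5, Red 5, Blue 4, Violet 23 (total 47).

Silver: 6, Gold: 4, Amber: 5, Red: 5, Blue: 4, Violet: 23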